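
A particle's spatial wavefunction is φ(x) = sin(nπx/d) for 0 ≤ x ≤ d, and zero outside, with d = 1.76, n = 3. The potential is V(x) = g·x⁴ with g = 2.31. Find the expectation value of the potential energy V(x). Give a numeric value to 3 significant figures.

4.19

⟨V⟩ = ∫ V(x)·|φ|² dx / ∫|φ|² dx.
With sin²θ = (1 − cos2θ)/2 on 0 ≤ x ≤ d: ∫sin²(nπx/d) dx = d/2, ∫x·sin²(nπx/d) dx = d²/4, ∫x²·sin²(nπx/d) dx = d³·(1/6 − 1/(4n²π²)); higher powers xᵏ the same way, integrating xᵏ·cos(2nπx/d) by parts.
State is unnormalized: ∫|φ|² dx = 0.88000, and ∫φ*·V(x)·φ dx = 3.6851, so ⟨V⟩ = 3.6851 / 0.88000.
⟨V⟩ = 4.1876.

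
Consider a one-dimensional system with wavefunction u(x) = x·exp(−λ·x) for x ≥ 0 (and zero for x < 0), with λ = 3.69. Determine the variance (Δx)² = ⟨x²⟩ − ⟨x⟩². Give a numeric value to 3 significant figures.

0.0551

Compute ⟨x⟩ and ⟨x²⟩ separately, then (Δx)² = ⟨x²⟩ − ⟨x⟩².
Every integrand reduces to terms xʲ·e^(−2λx) on [0, ∞); use ∫₀^∞ xʲ·e^(−2λx) dx = j!/(2λ)^(j+1).
Normalization: ∫|u|² dx = 0.0049758.
⟨x⟩ = 0.40650 and ⟨x²⟩ = 0.22033.
(Δx)² = 0.22033 − (0.40650)² = 0.055082.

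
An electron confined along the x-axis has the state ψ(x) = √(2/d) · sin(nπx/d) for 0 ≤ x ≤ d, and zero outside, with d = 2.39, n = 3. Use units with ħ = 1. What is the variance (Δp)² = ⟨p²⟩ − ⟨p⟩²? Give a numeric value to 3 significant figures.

15.6

Compute ⟨p⟩ and ⟨p²⟩ separately; (Δp)² = ⟨p²⟩ − ⟨p⟩².
d/dx sin(nπx/d) = (nπ/d)·cos(nπx/d) and d²/dx² sin(nπx/d) = −(nπ/d)²·sin(nπx/d); on 0 ≤ x ≤ d, ∫sin²(nπx/d) dx = d/2 and ∫sin(nπx/d)·cos(nπx/d) dx = 0.
⟨p⟩ = 0.0000 and ⟨p²⟩ = 15.551.
(Δp)² = 15.551 − (0.0000)² = 15.551.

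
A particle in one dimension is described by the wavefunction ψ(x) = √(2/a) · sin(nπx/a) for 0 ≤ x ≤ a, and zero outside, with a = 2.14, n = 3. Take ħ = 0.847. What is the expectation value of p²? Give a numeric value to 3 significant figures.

p² ψ = −ħ² d²ψ/dx²; ⟨p²⟩ = −ħ² ∫ ψ*·ψ'' dx.
d/dx sin(nπx/a) = (nπ/a)·cos(nπx/a) and d²/dx² sin(nπx/a) = −(nπ/a)²·sin(nπx/a); on 0 ≤ x ≤ a, ∫sin²(nπx/a) dx = a/2 and ∫sin(nπx/a)·cos(nπx/a) dx = 0.
⟨p²⟩ = 13.915.

13.9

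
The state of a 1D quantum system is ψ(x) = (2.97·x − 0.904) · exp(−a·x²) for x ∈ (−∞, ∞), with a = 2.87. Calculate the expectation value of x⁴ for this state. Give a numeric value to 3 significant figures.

⟨x⁴⟩ = ∫ x⁴·|ψ|² dx / ∫|ψ|² dx (integrals over the domain).
Expand each integrand as polynomial × e^(−2ax²) and use ∫x^(2j)·e^(−2ax²) dx = (2j−1)!!/(4a)^j · √(π/(2a)), odd powers → 0; here √(π/(2a)) = 0.73981.
State is unnormalized: ∫|ψ|² dx = 1.1730, and ∫ψ*·x⁴·ψ dx = 0.078461, so ⟨x⁴⟩ = 0.078461 / 1.1730.
⟨x⁴⟩ = 0.066888.

0.0669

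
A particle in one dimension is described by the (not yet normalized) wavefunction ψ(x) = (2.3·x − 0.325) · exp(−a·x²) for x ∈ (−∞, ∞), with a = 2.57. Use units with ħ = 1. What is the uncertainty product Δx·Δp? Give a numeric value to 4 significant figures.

Δx = √(⟨x²⟩−⟨x⟩²), Δp = √(⟨p²⟩−⟨p⟩²).
Expand each integrand as polynomial × e^(−2ax²) and use ∫x^(2j)·e^(−2ax²) dx = (2j−1)!!/(4a)^j · √(π/(2a)), odd powers → 0; here √(π/(2a)) = 0.78180. Differentiate with the product rule, d/dx e^(−ax²) = −2ax·e^(−ax²).
Normalization: ∫|ψ|² dx = 0.48488.
⟨x⟩ = -0.23448, ⟨x²⟩ = 0.25870 ⇒ Δx = 0.45135.
⟨p⟩ = 0.0000, ⟨p²⟩ = 6.8346 ⇒ Δp = 2.6143.
Δx·Δp = 1.1800.

1.180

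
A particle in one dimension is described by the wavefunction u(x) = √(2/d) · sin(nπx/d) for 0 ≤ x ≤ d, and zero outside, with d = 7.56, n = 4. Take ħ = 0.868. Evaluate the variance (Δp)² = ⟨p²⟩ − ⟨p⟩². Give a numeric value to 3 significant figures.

Compute ⟨p⟩ and ⟨p²⟩ separately; (Δp)² = ⟨p²⟩ − ⟨p⟩².
d/dx sin(nπx/d) = (nπ/d)·cos(nπx/d) and d²/dx² sin(nπx/d) = −(nπ/d)²·sin(nπx/d); on 0 ≤ x ≤ d, ∫sin²(nπx/d) dx = d/2 and ∫sin(nπx/d)·cos(nπx/d) dx = 0.
⟨p⟩ = 0.0000 and ⟨p²⟩ = 2.0817.
(Δp)² = 2.0817 − (0.0000)² = 2.0817.

2.08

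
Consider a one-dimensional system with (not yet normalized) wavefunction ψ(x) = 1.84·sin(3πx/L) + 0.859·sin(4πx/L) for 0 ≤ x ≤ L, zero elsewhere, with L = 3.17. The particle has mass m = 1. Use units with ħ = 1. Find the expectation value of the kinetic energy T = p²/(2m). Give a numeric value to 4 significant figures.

5.035

T = −(ħ²/2m) d²/dx², so ⟨T⟩ = −(ħ²/2m) ∫ ψ*·ψ'' dx / ∫|ψ|² dx; with m = 1.
d²/dx² sin(jπx/L) = −(jπ/L)²·sin(jπx/L); on 0 ≤ x ≤ L, ∫sin²(jπx/L) dx = L/2 and ∫sin(jπx/L)·sin(lπx/L) dx = 0 for j ≠ l, so only diagonal terms survive in ∫|ψ|² and ∫ψ·ψ″; ∫ψ·ψ′ dx = [ψ²/2] between the walls = 0.
State is unnormalized: ∫|ψ|² dx = 6.5357, and ∫ψ*·(−ħ²/2m · ψ'') dx = 32.906, so ⟨T⟩ = 32.906 / 6.5357.
⟨T⟩ = 5.0348.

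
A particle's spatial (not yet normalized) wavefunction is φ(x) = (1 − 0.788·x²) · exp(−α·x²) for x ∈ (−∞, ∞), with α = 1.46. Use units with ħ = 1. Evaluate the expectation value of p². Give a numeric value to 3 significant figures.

2.60

p² φ = −ħ² d²φ/dx²; ⟨p²⟩ = −ħ² ∫ φ*·φ'' dx / ∫|φ|² dx.
Expand each integrand as polynomial × e^(−2αx²) and use ∫x^(2j)·e^(−2αx²) dx = (2j−1)!!/(4α)^j · √(π/(2α)), odd powers → 0; here √(π/(2α)) = 1.0373. Differentiate with the product rule, d/dx e^(−αx²) = −2αx·e^(−αx²).
State is unnormalized: ∫|φ|² dx = 0.81399, and ∫φ*·(−ħ² φ'') dx = 2.1161, so ⟨p²⟩ = 2.1161 / 0.81399.
⟨p²⟩ = 2.5996.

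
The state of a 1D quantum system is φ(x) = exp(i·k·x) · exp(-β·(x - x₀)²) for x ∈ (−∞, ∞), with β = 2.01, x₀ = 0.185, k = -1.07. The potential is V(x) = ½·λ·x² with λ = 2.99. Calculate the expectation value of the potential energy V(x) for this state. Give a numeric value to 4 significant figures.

0.2371

⟨V⟩ = ∫ V(x)·|φ|² dx / ∫|φ|² dx.
Gaussian moments (u = x − x₀): ∫u^(2j)·e^(−2βu²) du = (2j−1)!!/(4β)^j · √(π/(2β)), odd powers integrate to 0; here √(π/(2β)) = 0.88402.
State is unnormalized: ∫|φ|² dx = 0.88402, and ∫φ*·V(x)·φ dx = 0.20961, so ⟨V⟩ = 0.20961 / 0.88402.
⟨V⟩ = 0.23711.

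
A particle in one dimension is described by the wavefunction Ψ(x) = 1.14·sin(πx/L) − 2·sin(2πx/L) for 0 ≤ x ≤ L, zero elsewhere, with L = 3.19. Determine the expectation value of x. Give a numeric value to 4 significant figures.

2.089

⟨x⟩ = ∫ x·|Ψ|² dx / ∫|Ψ|² dx (integrals over the domain).
On 0 ≤ x ≤ L (j ≠ l): ∫sin²(jπx/L) dx = L/2, ∫sin(jπx/L)·sin(lπx/L) dx = 0; diagonal moments ∫x·sin²(jπx/L) dx = L²/4, ∫x²·sin²(jπx/L) dx = L³·(1/6 − 1/(4j²π²)); cross terms ∫x·sin(jπx/L)·sin(lπx/L) dx = 0 for j + l even and −4jlL²/(π²(j² − l²)²) for j + l odd, ∫x²·sin(jπx/L)·sin(lπx/L) dx = (−1)^(j+l)·4jlL³/(π²(j² − l²)²); higher powers the same way via product-to-sum and parts.
State is unnormalized: ∫|Ψ|² dx = 8.4529, and ∫Ψ*·x·Ψ dx = 17.662, so ⟨x⟩ = 17.662 / 8.4529.
⟨x⟩ = 2.0894.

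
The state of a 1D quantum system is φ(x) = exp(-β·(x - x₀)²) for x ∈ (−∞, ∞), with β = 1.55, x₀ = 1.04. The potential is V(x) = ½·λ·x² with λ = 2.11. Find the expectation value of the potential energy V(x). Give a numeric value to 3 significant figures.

1.31

⟨V⟩ = ∫ V(x)·|φ|² dx / ∫|φ|² dx.
Gaussian moments (u = x − x₀): ∫u^(2j)·e^(−2βu²) du = (2j−1)!!/(4β)^j · √(π/(2β)), odd powers integrate to 0; here √(π/(2β)) = 1.0067.
State is unnormalized: ∫|φ|² dx = 1.0067, and ∫φ*·V(x)·φ dx = 1.3200, so ⟨V⟩ = 1.3200 / 1.0067.
⟨V⟩ = 1.3112.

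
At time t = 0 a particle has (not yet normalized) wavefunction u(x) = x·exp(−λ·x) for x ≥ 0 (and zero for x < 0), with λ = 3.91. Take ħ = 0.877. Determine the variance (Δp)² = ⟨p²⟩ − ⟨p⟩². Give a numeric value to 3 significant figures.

11.8

Compute ⟨p⟩ and ⟨p²⟩ separately; (Δp)² = ⟨p²⟩ − ⟨p⟩².
Differentiate x·exp(−λ·x) with the product rule; every integrand then reduces to terms xʲ·e^(−2λx) on [0, ∞), with ∫₀^∞ xʲ·e^(−2λx) dx = j!/(2λ)^(j+1).
Normalization: ∫|u|² dx = 0.0041822.
⟨p⟩ = 0.0000 and ⟨p²⟩ = 11.759.
(Δp)² = 11.759 − (0.0000)² = 11.759.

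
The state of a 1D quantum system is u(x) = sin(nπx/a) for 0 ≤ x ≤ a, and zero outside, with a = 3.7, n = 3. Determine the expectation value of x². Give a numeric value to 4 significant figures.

⟨x²⟩ = ∫ x²·|u|² dx / ∫|u|² dx (integrals over the domain).
With sin²θ = (1 − cos2θ)/2 on 0 ≤ x ≤ a: ∫sin²(nπx/a) dx = a/2, ∫x·sin²(nπx/a) dx = a²/4, ∫x²·sin²(nπx/a) dx = a³·(1/6 − 1/(4n²π²)); higher powers xᵏ the same way, integrating xᵏ·cos(2nπx/a) by parts.
State is unnormalized: ∫|u|² dx = 1.8500, and ∫u*·x²·u dx = 8.2996, so ⟨x²⟩ = 8.2996 / 1.8500.
⟨x²⟩ = 4.4863.

4.486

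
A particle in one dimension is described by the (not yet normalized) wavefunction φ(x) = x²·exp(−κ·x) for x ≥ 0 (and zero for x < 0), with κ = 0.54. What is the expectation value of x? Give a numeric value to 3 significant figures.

4.63

⟨x⟩ = ∫ x·|φ|² dx / ∫|φ|² dx (integrals over the domain).
Every integrand reduces to terms xʲ·e^(−2κx) on [0, ∞); use ∫₀^∞ xʲ·e^(−2κx) dx = j!/(2κ)^(j+1).
State is unnormalized: ∫|φ|² dx = 16.334, and ∫φ*·x·φ dx = 75.620, so ⟨x⟩ = 75.620 / 16.334.
⟨x⟩ = 4.6296.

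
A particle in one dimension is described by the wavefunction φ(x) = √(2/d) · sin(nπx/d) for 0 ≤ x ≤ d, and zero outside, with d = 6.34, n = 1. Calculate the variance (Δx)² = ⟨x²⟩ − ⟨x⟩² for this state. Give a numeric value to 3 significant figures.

Compute ⟨x⟩ and ⟨x²⟩ separately, then (Δx)² = ⟨x²⟩ − ⟨x⟩².
With sin²θ = (1 − cos2θ)/2 on 0 ≤ x ≤ d: ∫sin²(nπx/d) dx = d/2, ∫x·sin²(nπx/d) dx = d²/4, ∫x²·sin²(nπx/d) dx = d³·(1/6 − 1/(4n²π²)); higher powers xᵏ the same way, integrating xᵏ·cos(2nπx/d) by parts.
⟨x⟩ = 3.1700 and ⟨x²⟩ = 11.362.
(Δx)² = 11.362 − (3.1700)² = 1.3133.

1.31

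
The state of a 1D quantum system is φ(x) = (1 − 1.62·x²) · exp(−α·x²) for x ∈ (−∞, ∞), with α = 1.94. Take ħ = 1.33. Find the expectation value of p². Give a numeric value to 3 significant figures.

p² φ = −ħ² d²φ/dx²; ⟨p²⟩ = −ħ² ∫ φ*·φ'' dx / ∫|φ|² dx.
Expand each integrand as polynomial × e^(−2αx²) and use ∫x^(2j)·e^(−2αx²) dx = (2j−1)!!/(4α)^j · √(π/(2α)), odd powers → 0; here √(π/(2α)) = 0.89983. Differentiate with the product rule, d/dx e^(−αx²) = −2αx·e^(−αx²).
State is unnormalized: ∫|φ|² dx = 0.64177, and ∫φ*·(−ħ² φ'') dx = 5.3192, so ⟨p²⟩ = 5.3192 / 0.64177.
⟨p²⟩ = 8.2883.

8.29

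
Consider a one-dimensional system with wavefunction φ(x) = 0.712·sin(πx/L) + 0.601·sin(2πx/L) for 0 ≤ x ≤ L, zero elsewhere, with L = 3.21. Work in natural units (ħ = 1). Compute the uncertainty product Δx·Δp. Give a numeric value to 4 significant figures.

0.6133

Δx = √(⟨x²⟩−⟨x⟩²), Δp = √(⟨p²⟩−⟨p⟩²).
On 0 ≤ x ≤ L (j ≠ l): ∫sin²(jπx/L) dx = L/2, ∫sin(jπx/L)·sin(lπx/L) dx = 0; diagonal moments ∫x·sin²(jπx/L) dx = L²/4, ∫x²·sin²(jπx/L) dx = L³·(1/6 − 1/(4j²π²)); cross terms ∫x·sin(jπx/L)·sin(lπx/L) dx = 0 for j + l even and −4jlL²/(π²(j² − l²)²) for j + l odd, ∫x²·sin(jπx/L)·sin(lπx/L) dx = (−1)^(j+l)·4jlL³/(π²(j² − l²)²); higher powers the same way via product-to-sum and parts. d²/dx² sin(jπx/L) = −(jπ/L)²·sin(jπx/L); on 0 ≤ x ≤ L, ∫sin²(jπx/L) dx = L/2 and ∫sin(jπx/L)·sin(lπx/L) dx = 0 for j ≠ l, so only diagonal terms survive in ∫|φ|² and ∫φ·φ″; ∫φ·φ′ dx = [φ²/2] between the walls = 0.
Normalization: ∫|φ|² dx = 1.3934.
⟨x⟩ = 1.0350, ⟨x²⟩ = 1.2459 ⇒ Δx = 0.41792.
⟨p⟩ = 0.0000, ⟨p²⟩ = 2.1534 ⇒ Δp = 1.4674.
Δx·Δp = 0.61327.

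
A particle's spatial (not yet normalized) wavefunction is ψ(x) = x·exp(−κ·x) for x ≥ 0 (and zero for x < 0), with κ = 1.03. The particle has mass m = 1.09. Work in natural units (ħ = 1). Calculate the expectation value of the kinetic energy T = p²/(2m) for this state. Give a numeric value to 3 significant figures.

0.487

T = −(ħ²/2m) d²/dx², so ⟨T⟩ = −(ħ²/2m) ∫ ψ*·ψ'' dx / ∫|ψ|² dx; with m = 1.09.
Differentiate x·exp(−κ·x) with the product rule; every integrand then reduces to terms xʲ·e^(−2κx) on [0, ∞), with ∫₀^∞ xʲ·e^(−2κx) dx = j!/(2κ)^(j+1).
State is unnormalized: ∫|ψ|² dx = 0.22879, and ∫ψ*·(−ħ²/2m · ψ'') dx = 0.11134, so ⟨T⟩ = 0.11134 / 0.22879.
⟨T⟩ = 0.48665.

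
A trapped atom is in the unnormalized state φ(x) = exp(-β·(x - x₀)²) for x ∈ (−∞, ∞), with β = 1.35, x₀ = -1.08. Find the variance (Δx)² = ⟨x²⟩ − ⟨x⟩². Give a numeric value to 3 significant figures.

Compute ⟨x⟩ and ⟨x²⟩ separately, then (Δx)² = ⟨x²⟩ − ⟨x⟩².
Gaussian moments (u = x − x₀): ∫u^(2j)·e^(−2βu²) du = (2j−1)!!/(4β)^j · √(π/(2β)), odd powers integrate to 0; here √(π/(2β)) = 1.0787.
Normalization: ∫|φ|² dx = 1.0787.
⟨x⟩ = -1.0800 and ⟨x²⟩ = 1.3516.
(Δx)² = 1.3516 − (-1.0800)² = 0.18519.

0.185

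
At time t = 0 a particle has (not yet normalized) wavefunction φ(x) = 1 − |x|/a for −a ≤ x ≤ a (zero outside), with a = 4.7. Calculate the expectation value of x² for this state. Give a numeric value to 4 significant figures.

2.209

⟨x²⟩ = ∫ x²·|φ|² dx / ∫|φ|² dx (integrals over the domain).
φ is even, so ∫ over [−a, a] = 2∫₀ᵃ with φ = 1 − x/a there: ∫₀ᵃ (1 − x/a)² dx = a/3, ∫₀ᵃ x²(1 − x/a)² dx = a³/30, ∫₀ᵃ x⁴(1 − x/a)² dx = a⁵/105.
State is unnormalized: ∫|φ|² dx = 3.1333, and ∫φ*·x²·φ dx = 6.9215, so ⟨x²⟩ = 6.9215 / 3.1333.
⟨x²⟩ = 2.2090.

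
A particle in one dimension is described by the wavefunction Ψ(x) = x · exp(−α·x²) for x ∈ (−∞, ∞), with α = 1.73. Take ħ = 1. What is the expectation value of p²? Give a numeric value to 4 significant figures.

p² Ψ = −ħ² d²Ψ/dx²; ⟨p²⟩ = −ħ² ∫ Ψ*·Ψ'' dx / ∫|Ψ|² dx.
Expand each integrand as polynomial × e^(−2αx²) and use ∫x^(2j)·e^(−2αx²) dx = (2j−1)!!/(4α)^j · √(π/(2α)), odd powers → 0; here √(π/(2α)) = 0.95288. Differentiate with the product rule, d/dx e^(−αx²) = −2αx·e^(−αx²).
State is unnormalized: ∫|Ψ|² dx = 0.13770, and ∫Ψ*·(−ħ² Ψ'') dx = 0.71466, so ⟨p²⟩ = 0.71466 / 0.13770.
⟨p²⟩ = 5.1900.

5.190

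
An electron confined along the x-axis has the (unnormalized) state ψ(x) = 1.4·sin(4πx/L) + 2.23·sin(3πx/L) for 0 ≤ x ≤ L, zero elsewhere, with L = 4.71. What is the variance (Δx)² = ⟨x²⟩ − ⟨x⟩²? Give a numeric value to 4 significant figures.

Compute ⟨x⟩ and ⟨x²⟩ separately, then (Δx)² = ⟨x²⟩ − ⟨x⟩².
On 0 ≤ x ≤ L (j ≠ l): ∫sin²(jπx/L) dx = L/2, ∫sin(jπx/L)·sin(lπx/L) dx = 0; diagonal moments ∫x·sin²(jπx/L) dx = L²/4, ∫x²·sin²(jπx/L) dx = L³·(1/6 − 1/(4j²π²)); cross terms ∫x·sin(jπx/L)·sin(lπx/L) dx = 0 for j + l even and −4jlL²/(π²(j² − l²)²) for j + l odd, ∫x²·sin(jπx/L)·sin(lπx/L) dx = (−1)^(j+l)·4jlL³/(π²(j² − l²)²); higher powers the same way via product-to-sum and parts.
Normalization: ∫|ψ|² dx = 16.327.
⟨x⟩ = 1.5129 and ⟨x²⟩ = 3.3192.
(Δx)² = 3.3192 − (1.5129)² = 1.0302.

1.030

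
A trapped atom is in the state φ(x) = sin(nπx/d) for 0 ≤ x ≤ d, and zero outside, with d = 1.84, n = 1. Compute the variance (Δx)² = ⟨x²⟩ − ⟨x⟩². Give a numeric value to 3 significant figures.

0.111

Compute ⟨x⟩ and ⟨x²⟩ separately, then (Δx)² = ⟨x²⟩ − ⟨x⟩².
With sin²θ = (1 − cos2θ)/2 on 0 ≤ x ≤ d: ∫sin²(nπx/d) dx = d/2, ∫x·sin²(nπx/d) dx = d²/4, ∫x²·sin²(nπx/d) dx = d³·(1/6 − 1/(4n²π²)); higher powers xᵏ the same way, integrating xᵏ·cos(2nπx/d) by parts.
Normalization: ∫|φ|² dx = 0.92000.
⟨x⟩ = 0.92000 and ⟨x²⟩ = 0.95702.
(Δx)² = 0.95702 − (0.92000)² = 0.11062.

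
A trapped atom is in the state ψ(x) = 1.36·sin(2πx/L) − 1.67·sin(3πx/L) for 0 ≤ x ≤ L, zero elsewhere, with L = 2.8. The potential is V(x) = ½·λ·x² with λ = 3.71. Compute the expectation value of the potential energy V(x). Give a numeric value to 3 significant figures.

7.50

⟨V⟩ = ∫ V(x)·|ψ|² dx / ∫|ψ|² dx.
On 0 ≤ x ≤ L (j ≠ l): ∫sin²(jπx/L) dx = L/2, ∫sin(jπx/L)·sin(lπx/L) dx = 0; diagonal moments ∫x·sin²(jπx/L) dx = L²/4, ∫x²·sin²(jπx/L) dx = L³·(1/6 − 1/(4j²π²)); cross terms ∫x·sin(jπx/L)·sin(lπx/L) dx = 0 for j + l even and −4jlL²/(π²(j² − l²)²) for j + l odd, ∫x²·sin(jπx/L)·sin(lπx/L) dx = (−1)^(j+l)·4jlL³/(π²(j² − l²)²); higher powers the same way via product-to-sum and parts.
State is unnormalized: ∫|ψ|² dx = 6.4939, and ∫ψ*·V(x)·ψ dx = 48.676, so ⟨V⟩ = 48.676 / 6.4939.
⟨V⟩ = 7.4956.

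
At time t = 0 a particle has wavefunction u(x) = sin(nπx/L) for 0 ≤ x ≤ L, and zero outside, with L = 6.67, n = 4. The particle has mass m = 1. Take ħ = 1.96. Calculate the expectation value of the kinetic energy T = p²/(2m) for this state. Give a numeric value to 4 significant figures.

6.818

T = −(ħ²/2m) d²/dx², so ⟨T⟩ = −(ħ²/2m) ∫ u*·u'' dx / ∫|u|² dx; with m = 1.
d/dx sin(nπx/L) = (nπ/L)·cos(nπx/L) and d²/dx² sin(nπx/L) = −(nπ/L)²·sin(nπx/L); on 0 ≤ x ≤ L, ∫sin²(nπx/L) dx = L/2 and ∫sin(nπx/L)·cos(nπx/L) dx = 0.
State is unnormalized: ∫|u|² dx = 3.3350, and ∫u*·(−ħ²/2m · u'') dx = 22.738, so ⟨T⟩ = 22.738 / 3.3350.
⟨T⟩ = 6.8179.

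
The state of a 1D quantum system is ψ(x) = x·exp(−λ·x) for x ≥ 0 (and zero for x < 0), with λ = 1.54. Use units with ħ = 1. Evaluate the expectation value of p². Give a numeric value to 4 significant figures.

2.372

p² ψ = −ħ² d²ψ/dx²; ⟨p²⟩ = −ħ² ∫ ψ*·ψ'' dx / ∫|ψ|² dx.
Differentiate x·exp(−λ·x) with the product rule; every integrand then reduces to terms xʲ·e^(−2λx) on [0, ∞), with ∫₀^∞ xʲ·e^(−2λx) dx = j!/(2λ)^(j+1).
State is unnormalized: ∫|ψ|² dx = 0.068451, and ∫ψ*·(−ħ² ψ'') dx = 0.16234, so ⟨p²⟩ = 0.16234 / 0.068451.
⟨p²⟩ = 2.3716.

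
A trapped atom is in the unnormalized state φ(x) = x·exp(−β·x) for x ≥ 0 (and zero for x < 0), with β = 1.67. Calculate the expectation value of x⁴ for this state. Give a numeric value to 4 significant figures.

2.893

⟨x⁴⟩ = ∫ x⁴·|φ|² dx / ∫|φ|² dx (integrals over the domain).
Every integrand reduces to terms xʲ·e^(−2βx) on [0, ∞); use ∫₀^∞ xʲ·e^(−2βx) dx = j!/(2β)^(j+1).
State is unnormalized: ∫|φ|² dx = 0.053677, and ∫φ*·x⁴·φ dx = 0.15528, so ⟨x⁴⟩ = 0.15528 / 0.053677.
⟨x⁴⟩ = 2.8928.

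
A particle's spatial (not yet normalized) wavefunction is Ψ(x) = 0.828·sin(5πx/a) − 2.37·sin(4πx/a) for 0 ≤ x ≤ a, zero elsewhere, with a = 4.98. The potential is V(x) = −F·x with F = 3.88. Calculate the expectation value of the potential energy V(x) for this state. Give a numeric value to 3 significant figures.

-12.1

⟨V⟩ = ∫ V(x)·|Ψ|² dx / ∫|Ψ|² dx.
On 0 ≤ x ≤ a (j ≠ l): ∫sin²(jπx/a) dx = a/2, ∫sin(jπx/a)·sin(lπx/a) dx = 0; diagonal moments ∫x·sin²(jπx/a) dx = a²/4, ∫x²·sin²(jπx/a) dx = a³·(1/6 − 1/(4j²π²)); cross terms ∫x·sin(jπx/a)·sin(lπx/a) dx = 0 for j + l even and −4jla²/(π²(j² − l²)²) for j + l odd, ∫x²·sin(jπx/a)·sin(lπx/a) dx = (−1)^(j+l)·4jla³/(π²(j² − l²)²); higher powers the same way via product-to-sum and parts.
State is unnormalized: ∫|Ψ|² dx = 15.693, and ∫Ψ*·V(x)·Ψ dx = -189.41, so ⟨V⟩ = -189.41 / 15.693.
⟨V⟩ = -12.069.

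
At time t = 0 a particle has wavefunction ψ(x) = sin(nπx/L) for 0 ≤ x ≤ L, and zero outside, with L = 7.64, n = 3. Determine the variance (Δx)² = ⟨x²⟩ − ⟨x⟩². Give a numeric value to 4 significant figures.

4.536

Compute ⟨x⟩ and ⟨x²⟩ separately, then (Δx)² = ⟨x²⟩ − ⟨x⟩².
With sin²θ = (1 − cos2θ)/2 on 0 ≤ x ≤ L: ∫sin²(nπx/L) dx = L/2, ∫x·sin²(nπx/L) dx = L²/4, ∫x²·sin²(nπx/L) dx = L³·(1/6 − 1/(4n²π²)); higher powers xᵏ the same way, integrating xᵏ·cos(2nπx/L) by parts.
Normalization: ∫|ψ|² dx = 3.8200.
⟨x⟩ = 3.8200 and ⟨x²⟩ = 19.128.
(Δx)² = 19.128 − (3.8200)² = 4.5356.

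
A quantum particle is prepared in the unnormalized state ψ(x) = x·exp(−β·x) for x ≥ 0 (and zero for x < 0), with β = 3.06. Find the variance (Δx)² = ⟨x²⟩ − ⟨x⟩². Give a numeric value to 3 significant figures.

0.0801

Compute ⟨x⟩ and ⟨x²⟩ separately, then (Δx)² = ⟨x²⟩ − ⟨x⟩².
Every integrand reduces to terms xʲ·e^(−2βx) on [0, ∞); use ∫₀^∞ xʲ·e^(−2βx) dx = j!/(2β)^(j+1).
Normalization: ∫|ψ|² dx = 0.0087252.
⟨x⟩ = 0.49020 and ⟨x²⟩ = 0.32039.
(Δx)² = 0.32039 − (0.49020)² = 0.080097.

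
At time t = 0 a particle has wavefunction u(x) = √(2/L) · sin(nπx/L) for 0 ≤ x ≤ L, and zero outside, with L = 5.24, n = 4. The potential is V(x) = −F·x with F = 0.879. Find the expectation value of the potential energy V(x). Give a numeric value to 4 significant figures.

⟨V⟩ = ∫ V(x)·|u|² dx.
With sin²θ = (1 − cos2θ)/2 on 0 ≤ x ≤ L: ∫sin²(nπx/L) dx = L/2, ∫x·sin²(nπx/L) dx = L²/4, ∫x²·sin²(nπx/L) dx = L³·(1/6 − 1/(4n²π²)); higher powers xᵏ the same way, integrating xᵏ·cos(2nπx/L) by parts.
⟨V⟩ = -2.3030.

-2.303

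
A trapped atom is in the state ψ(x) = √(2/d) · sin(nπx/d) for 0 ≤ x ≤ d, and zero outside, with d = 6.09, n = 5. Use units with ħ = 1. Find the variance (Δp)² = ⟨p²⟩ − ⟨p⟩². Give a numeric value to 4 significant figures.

6.653

Compute ⟨p⟩ and ⟨p²⟩ separately; (Δp)² = ⟨p²⟩ − ⟨p⟩².
d/dx sin(nπx/d) = (nπ/d)·cos(nπx/d) and d²/dx² sin(nπx/d) = −(nπ/d)²·sin(nπx/d); on 0 ≤ x ≤ d, ∫sin²(nπx/d) dx = d/2 and ∫sin(nπx/d)·cos(nπx/d) dx = 0.
⟨p⟩ = 0.0000 and ⟨p²⟩ = 6.6528.
(Δp)² = 6.6528 − (0.0000)² = 6.6528.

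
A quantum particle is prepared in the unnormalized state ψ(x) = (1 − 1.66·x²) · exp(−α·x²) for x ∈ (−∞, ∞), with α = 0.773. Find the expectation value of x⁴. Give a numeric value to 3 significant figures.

⟨x⁴⟩ = ∫ x⁴·|ψ|² dx / ∫|ψ|² dx (integrals over the domain).
Expand each integrand as polynomial × e^(−2αx²) and use ∫x^(2j)·e^(−2αx²) dx = (2j−1)!!/(4α)^j · √(π/(2α)), odd powers → 0; here √(π/(2α)) = 1.4255.
State is unnormalized: ∫|ψ|² dx = 1.1275, and ∫ψ*·x⁴·ψ dx = 2.5583, so ⟨x⁴⟩ = 2.5583 / 1.1275.
⟨x⁴⟩ = 2.2690.

2.27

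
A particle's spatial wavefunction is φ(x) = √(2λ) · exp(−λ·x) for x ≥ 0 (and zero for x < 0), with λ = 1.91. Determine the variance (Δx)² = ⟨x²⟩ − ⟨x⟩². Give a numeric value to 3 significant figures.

Compute ⟨x⟩ and ⟨x²⟩ separately, then (Δx)² = ⟨x²⟩ − ⟨x⟩².
Every integrand reduces to terms xʲ·e^(−2λx) on [0, ∞); use ∫₀^∞ xʲ·e^(−2λx) dx = j!/(2λ)^(j+1).
⟨x⟩ = 0.26178 and ⟨x²⟩ = 0.13706.
(Δx)² = 0.13706 − (0.26178)² = 0.068529.

0.0685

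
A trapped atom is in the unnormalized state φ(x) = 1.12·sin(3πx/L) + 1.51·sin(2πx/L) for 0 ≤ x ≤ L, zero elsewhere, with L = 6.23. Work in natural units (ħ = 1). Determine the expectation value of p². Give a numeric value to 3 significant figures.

1.47

p² φ = −ħ² d²φ/dx²; ⟨p²⟩ = −ħ² ∫ φ*·φ'' dx / ∫|φ|² dx.
d²/dx² sin(jπx/L) = −(jπ/L)²·sin(jπx/L); on 0 ≤ x ≤ L, ∫sin²(jπx/L) dx = L/2 and ∫sin(jπx/L)·sin(lπx/L) dx = 0 for j ≠ l, so only diagonal terms survive in ∫|φ|² and ∫φ·φ″; ∫φ·φ′ dx = [φ²/2] between the walls = 0.
State is unnormalized: ∫|φ|² dx = 11.010, and ∫φ*·(−ħ² φ'') dx = 16.167, so ⟨p²⟩ = 16.167 / 11.010.
⟨p²⟩ = 1.4684.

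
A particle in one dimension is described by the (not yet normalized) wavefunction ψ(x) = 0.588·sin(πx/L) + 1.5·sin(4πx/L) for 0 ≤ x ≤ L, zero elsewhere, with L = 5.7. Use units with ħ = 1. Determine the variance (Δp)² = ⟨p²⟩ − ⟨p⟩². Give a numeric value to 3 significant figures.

Compute ⟨p⟩ and ⟨p²⟩ separately; (Δp)² = ⟨p²⟩ − ⟨p⟩².
d²/dx² sin(jπx/L) = −(jπ/L)²·sin(jπx/L); on 0 ≤ x ≤ L, ∫sin²(jπx/L) dx = L/2 and ∫sin(jπx/L)·sin(lπx/L) dx = 0 for j ≠ l, so only diagonal terms survive in ∫|ψ|² and ∫ψ·ψ″; ∫ψ·ψ′ dx = [ψ²/2] between the walls = 0.
Normalization: ∫|ψ|² dx = 7.3979.
⟨p⟩ = 0.0000 and ⟨p²⟩ = 4.2535.
(Δp)² = 4.2535 − (0.0000)² = 4.2535.

4.25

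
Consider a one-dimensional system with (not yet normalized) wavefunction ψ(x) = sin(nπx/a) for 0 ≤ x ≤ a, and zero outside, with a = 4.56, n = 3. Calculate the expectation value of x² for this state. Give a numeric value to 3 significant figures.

6.81

⟨x²⟩ = ∫ x²·|ψ|² dx / ∫|ψ|² dx (integrals over the domain).
With sin²θ = (1 − cos2θ)/2 on 0 ≤ x ≤ a: ∫sin²(nπx/a) dx = a/2, ∫x·sin²(nπx/a) dx = a²/4, ∫x²·sin²(nπx/a) dx = a³·(1/6 − 1/(4n²π²)); higher powers xᵏ the same way, integrating xᵏ·cos(2nπx/a) by parts.
State is unnormalized: ∫|ψ|² dx = 2.2800, and ∫ψ*·x²·ψ dx = 15.536, so ⟨x²⟩ = 15.536 / 2.2800.
⟨x²⟩ = 6.8142.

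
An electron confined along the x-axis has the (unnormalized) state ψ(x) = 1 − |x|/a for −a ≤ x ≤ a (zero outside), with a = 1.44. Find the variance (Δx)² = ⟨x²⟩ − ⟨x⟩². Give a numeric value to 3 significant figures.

Compute ⟨x⟩ and ⟨x²⟩ separately, then (Δx)² = ⟨x²⟩ − ⟨x⟩².
ψ is even, so ∫ over [−a, a] = 2∫₀ᵃ with ψ = 1 − x/a there: ∫₀ᵃ (1 − x/a)² dx = a/3, ∫₀ᵃ x²(1 − x/a)² dx = a³/30, ∫₀ᵃ x⁴(1 − x/a)² dx = a⁵/105.
Normalization: ∫|ψ|² dx = 0.96000.
⟨x⟩ = 0.0000 and ⟨x²⟩ = 0.20736.
(Δx)² = 0.20736 − (0.0000)² = 0.20736.

0.207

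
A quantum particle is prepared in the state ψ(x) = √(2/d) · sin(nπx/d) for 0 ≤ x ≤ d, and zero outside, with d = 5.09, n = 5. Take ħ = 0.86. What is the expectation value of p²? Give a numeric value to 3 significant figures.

7.04

p² ψ = −ħ² d²ψ/dx²; ⟨p²⟩ = −ħ² ∫ ψ*·ψ'' dx.
d/dx sin(nπx/d) = (nπ/d)·cos(nπx/d) and d²/dx² sin(nπx/d) = −(nπ/d)²·sin(nπx/d); on 0 ≤ x ≤ d, ∫sin²(nπx/d) dx = d/2 and ∫sin(nπx/d)·cos(nπx/d) dx = 0.
⟨p²⟩ = 7.0437.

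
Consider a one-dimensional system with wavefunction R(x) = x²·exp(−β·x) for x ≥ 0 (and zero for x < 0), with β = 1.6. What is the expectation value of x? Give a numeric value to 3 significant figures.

1.56

⟨x⟩ = ∫ x·|R|² dx / ∫|R|² dx (integrals over the domain).
Every integrand reduces to terms xʲ·e^(−2βx) on [0, ∞); use ∫₀^∞ xʲ·e^(−2βx) dx = j!/(2β)^(j+1).
State is unnormalized: ∫|R|² dx = 0.071526, and ∫R*·x·R dx = 0.11176, so ⟨x⟩ = 0.11176 / 0.071526.
⟨x⟩ = 1.5625.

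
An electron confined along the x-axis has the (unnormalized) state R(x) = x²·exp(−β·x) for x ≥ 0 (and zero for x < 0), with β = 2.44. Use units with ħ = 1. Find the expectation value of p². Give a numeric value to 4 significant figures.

p² R = −ħ² d²R/dx²; ⟨p²⟩ = −ħ² ∫ R*·R'' dx / ∫|R|² dx.
Differentiate x²·exp(−β·x) with the product rule; every integrand then reduces to terms xʲ·e^(−2βx) on [0, ∞), with ∫₀^∞ xʲ·e^(−2βx) dx = j!/(2β)^(j+1).
State is unnormalized: ∫|R|² dx = 0.0086719, and ∫R*·(−ħ² R'') dx = 0.017210, so ⟨p²⟩ = 0.017210 / 0.0086719.
⟨p²⟩ = 1.9845.

1.985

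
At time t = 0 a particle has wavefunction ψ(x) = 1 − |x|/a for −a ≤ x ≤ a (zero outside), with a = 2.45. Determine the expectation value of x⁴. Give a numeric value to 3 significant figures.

1.03

⟨x⁴⟩ = ∫ x⁴·|ψ|² dx / ∫|ψ|² dx (integrals over the domain).
ψ is even, so ∫ over [−a, a] = 2∫₀ᵃ with ψ = 1 − x/a there: ∫₀ᵃ (1 − x/a)² dx = a/3, ∫₀ᵃ x²(1 − x/a)² dx = a³/30, ∫₀ᵃ x⁴(1 − x/a)² dx = a⁵/105.
State is unnormalized: ∫|ψ|² dx = 1.6333, and ∫ψ*·x⁴·ψ dx = 1.6814, so ⟨x⁴⟩ = 1.6814 / 1.6333.
⟨x⁴⟩ = 1.0294.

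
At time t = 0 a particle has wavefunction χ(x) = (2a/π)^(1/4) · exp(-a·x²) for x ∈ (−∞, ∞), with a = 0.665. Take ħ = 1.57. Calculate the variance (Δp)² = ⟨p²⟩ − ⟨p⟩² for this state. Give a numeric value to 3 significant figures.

Compute ⟨p⟩ and ⟨p²⟩ separately; (Δp)² = ⟨p²⟩ − ⟨p⟩².
Gaussian moments: ∫x^(2j)·e^(−2ax²) dx = (2j−1)!!/(4a)^j · √(π/(2a)), odd powers integrate to 0; here √(π/(2a)) = 1.5369. Derivatives: d/dx e^(−ax²) = −2ax·e^(−ax²), d²/dx² e^(−ax²) = (4a²x² − 2a)·e^(−ax²).
⟨p⟩ = 0.0000 and ⟨p²⟩ = 1.6392.
(Δp)² = 1.6392 − (0.0000)² = 1.6392.

1.64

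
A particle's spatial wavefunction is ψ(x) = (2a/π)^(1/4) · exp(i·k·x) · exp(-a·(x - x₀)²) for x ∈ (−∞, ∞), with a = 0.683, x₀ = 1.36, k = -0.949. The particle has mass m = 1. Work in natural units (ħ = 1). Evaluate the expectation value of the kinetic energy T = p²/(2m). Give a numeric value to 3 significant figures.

T = −(ħ²/2m) d²/dx², so ⟨T⟩ = −(ħ²/2m) ∫ ψ*·ψ'' dx; with m = 1.
Gaussian moments (u = x − x₀): ∫u^(2j)·e^(−2au²) du = (2j−1)!!/(4a)^j · √(π/(2a)), odd powers integrate to 0; here √(π/(2a)) = 1.5165. Derivatives: ψ′ = (ik − 2au)·ψ, ψ″ = ((ik − 2au)² − 2a)·ψ; the odd-in-u pieces drop out.
⟨T⟩ = 0.79180.

0.792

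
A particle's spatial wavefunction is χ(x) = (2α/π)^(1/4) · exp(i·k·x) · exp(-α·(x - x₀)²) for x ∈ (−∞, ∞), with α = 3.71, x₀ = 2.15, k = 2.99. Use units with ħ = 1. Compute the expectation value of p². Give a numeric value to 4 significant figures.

12.65

p² χ = −ħ² d²χ/dx²; ⟨p²⟩ = −ħ² ∫ χ*·χ'' dx.
Gaussian moments (u = x − x₀): ∫u^(2j)·e^(−2αu²) du = (2j−1)!!/(4α)^j · √(π/(2α)), odd powers integrate to 0; here √(π/(2α)) = 0.65069. Derivatives: χ′ = (ik − 2αu)·χ, χ″ = ((ik − 2αu)² − 2α)·χ; the odd-in-u pieces drop out.
⟨p²⟩ = 12.650.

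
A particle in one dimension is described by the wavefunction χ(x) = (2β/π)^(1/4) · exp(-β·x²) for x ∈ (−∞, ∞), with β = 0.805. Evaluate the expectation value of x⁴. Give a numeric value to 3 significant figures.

⟨x⁴⟩ = ∫ x⁴·|χ|² dx (integrals over the domain).
Gaussian moments: ∫x^(2j)·e^(−2βx²) dx = (2j−1)!!/(4β)^j · √(π/(2β)), odd powers integrate to 0; here √(π/(2β)) = 1.3969.
⟨x⁴⟩ = 0.28934.

0.289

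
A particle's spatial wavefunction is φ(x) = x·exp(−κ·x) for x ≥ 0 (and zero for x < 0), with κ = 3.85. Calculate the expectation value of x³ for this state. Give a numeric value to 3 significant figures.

⟨x³⟩ = ∫ x³·|φ|² dx / ∫|φ|² dx (integrals over the domain).
Every integrand reduces to terms xʲ·e^(−2κx) on [0, ∞); use ∫₀^∞ xʲ·e^(−2κx) dx = j!/(2κ)^(j+1).
State is unnormalized: ∫|φ|² dx = 0.0043808, and ∫φ*·x³·φ dx = 0.00057575, so ⟨x³⟩ = 0.00057575 / 0.0043808.
⟨x³⟩ = 0.13143.

0.131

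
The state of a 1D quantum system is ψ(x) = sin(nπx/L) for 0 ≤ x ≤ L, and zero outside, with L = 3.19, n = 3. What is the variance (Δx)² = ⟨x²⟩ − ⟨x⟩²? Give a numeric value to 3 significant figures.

0.791

Compute ⟨x⟩ and ⟨x²⟩ separately, then (Δx)² = ⟨x²⟩ − ⟨x⟩².
With sin²θ = (1 − cos2θ)/2 on 0 ≤ x ≤ L: ∫sin²(nπx/L) dx = L/2, ∫x·sin²(nπx/L) dx = L²/4, ∫x²·sin²(nπx/L) dx = L³·(1/6 − 1/(4n²π²)); higher powers xᵏ the same way, integrating xᵏ·cos(2nπx/L) by parts.
Normalization: ∫|ψ|² dx = 1.5950.
⟨x⟩ = 1.5950 and ⟨x²⟩ = 3.3348.
(Δx)² = 3.3348 − (1.5950)² = 0.79073.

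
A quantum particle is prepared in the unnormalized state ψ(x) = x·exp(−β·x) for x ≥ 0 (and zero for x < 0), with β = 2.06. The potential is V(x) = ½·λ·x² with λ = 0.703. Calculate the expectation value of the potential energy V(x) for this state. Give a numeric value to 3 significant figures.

0.248

⟨V⟩ = ∫ V(x)·|ψ|² dx / ∫|ψ|² dx.
Every integrand reduces to terms xʲ·e^(−2βx) on [0, ∞); use ∫₀^∞ xʲ·e^(−2βx) dx = j!/(2β)^(j+1).
State is unnormalized: ∫|ψ|² dx = 0.028598, and ∫ψ*·V(x)·ψ dx = 0.0071064, so ⟨V⟩ = 0.0071064 / 0.028598.
⟨V⟩ = 0.24849.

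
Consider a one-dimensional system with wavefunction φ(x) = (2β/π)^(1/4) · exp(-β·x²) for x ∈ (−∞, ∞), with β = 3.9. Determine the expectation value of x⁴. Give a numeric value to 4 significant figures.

0.01233

⟨x⁴⟩ = ∫ x⁴·|φ|² dx (integrals over the domain).
Gaussian moments: ∫x^(2j)·e^(−2βx²) dx = (2j−1)!!/(4β)^j · √(π/(2β)), odd powers integrate to 0; here √(π/(2β)) = 0.63464.
⟨x⁴⟩ = 0.012327.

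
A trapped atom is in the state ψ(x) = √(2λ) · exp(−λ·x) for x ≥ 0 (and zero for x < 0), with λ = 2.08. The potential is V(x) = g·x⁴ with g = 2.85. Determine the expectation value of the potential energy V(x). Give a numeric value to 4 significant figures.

⟨V⟩ = ∫ V(x)·|ψ|² dx.
Every integrand reduces to terms xʲ·e^(−2λx) on [0, ∞); use ∫₀^∞ xʲ·e^(−2λx) dx = j!/(2λ)^(j+1).
⟨V⟩ = 0.22839.

0.2284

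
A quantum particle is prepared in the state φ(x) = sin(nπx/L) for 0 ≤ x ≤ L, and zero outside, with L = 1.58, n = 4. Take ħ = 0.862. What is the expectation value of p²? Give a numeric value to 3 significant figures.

p² φ = −ħ² d²φ/dx²; ⟨p²⟩ = −ħ² ∫ φ*·φ'' dx / ∫|φ|² dx.
d/dx sin(nπx/L) = (nπ/L)·cos(nπx/L) and d²/dx² sin(nπx/L) = −(nπ/L)²·sin(nπx/L); on 0 ≤ x ≤ L, ∫sin²(nπx/L) dx = L/2 and ∫sin(nπx/L)·cos(nπx/L) dx = 0.
State is unnormalized: ∫|φ|² dx = 0.79000, and ∫φ*·(−ħ² φ'') dx = 37.132, so ⟨p²⟩ = 37.132 / 0.79000.
⟨p²⟩ = 47.002.

47.0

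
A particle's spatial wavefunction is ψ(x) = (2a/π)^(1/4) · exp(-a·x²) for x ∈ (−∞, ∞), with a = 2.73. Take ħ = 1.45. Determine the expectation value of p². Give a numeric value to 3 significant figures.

p² ψ = −ħ² d²ψ/dx²; ⟨p²⟩ = −ħ² ∫ ψ*·ψ'' dx.
Gaussian moments: ∫x^(2j)·e^(−2ax²) dx = (2j−1)!!/(4a)^j · √(π/(2a)), odd powers integrate to 0; here √(π/(2a)) = 0.75854. Derivatives: d/dx e^(−ax²) = −2ax·e^(−ax²), d²/dx² e^(−ax²) = (4a²x² − 2a)·e^(−ax²).
⟨p²⟩ = 5.7398.

5.74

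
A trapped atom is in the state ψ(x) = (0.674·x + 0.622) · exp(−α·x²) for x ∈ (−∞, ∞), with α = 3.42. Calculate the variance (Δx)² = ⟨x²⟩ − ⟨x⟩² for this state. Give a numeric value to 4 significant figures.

Compute ⟨x⟩ and ⟨x²⟩ separately, then (Δx)² = ⟨x²⟩ − ⟨x⟩².
Expand each integrand as polynomial × e^(−2αx²) and use ∫x^(2j)·e^(−2αx²) dx = (2j−1)!!/(4α)^j · √(π/(2α)), odd powers → 0; here √(π/(2α)) = 0.67771.
Normalization: ∫|ψ|² dx = 0.28470.
⟨x⟩ = 0.14590 and ⟨x²⟩ = 0.084656.
(Δx)² = 0.084656 − (0.14590)² = 0.063370.

0.06337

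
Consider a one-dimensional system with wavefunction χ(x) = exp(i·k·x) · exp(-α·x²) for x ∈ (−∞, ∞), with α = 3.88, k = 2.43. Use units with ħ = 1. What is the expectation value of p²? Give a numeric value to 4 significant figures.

p² χ = −ħ² d²χ/dx²; ⟨p²⟩ = −ħ² ∫ χ*·χ'' dx / ∫|χ|² dx.
Gaussian moments: ∫x^(2j)·e^(−2αx²) dx = (2j−1)!!/(4α)^j · √(π/(2α)), odd powers integrate to 0; here √(π/(2α)) = 0.63627. Derivatives: χ′ = (ik − 2αx)·χ, χ″ = ((ik − 2αx)² − 2α)·χ; the odd-in-x pieces drop out.
State is unnormalized: ∫|χ|² dx = 0.63627, and ∫χ*·(−ħ² χ'') dx = 6.2259, so ⟨p²⟩ = 6.2259 / 0.63627.
⟨p²⟩ = 9.7849.

9.785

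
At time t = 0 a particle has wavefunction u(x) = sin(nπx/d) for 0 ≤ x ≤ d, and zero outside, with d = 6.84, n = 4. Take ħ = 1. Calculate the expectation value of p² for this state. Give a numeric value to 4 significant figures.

3.375

p² u = −ħ² d²u/dx²; ⟨p²⟩ = −ħ² ∫ u*·u'' dx / ∫|u|² dx.
d/dx sin(nπx/d) = (nπ/d)·cos(nπx/d) and d²/dx² sin(nπx/d) = −(nπ/d)²·sin(nπx/d); on 0 ≤ x ≤ d, ∫sin²(nπx/d) dx = d/2 and ∫sin(nπx/d)·cos(nπx/d) dx = 0.
State is unnormalized: ∫|u|² dx = 3.4200, and ∫u*·(−ħ² u'') dx = 11.543, so ⟨p²⟩ = 11.543 / 3.4200.
⟨p²⟩ = 3.3753.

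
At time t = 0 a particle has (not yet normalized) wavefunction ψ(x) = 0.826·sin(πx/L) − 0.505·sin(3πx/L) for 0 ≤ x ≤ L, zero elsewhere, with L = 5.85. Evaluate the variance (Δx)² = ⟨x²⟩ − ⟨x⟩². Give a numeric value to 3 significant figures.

0.380

Compute ⟨x⟩ and ⟨x²⟩ separately, then (Δx)² = ⟨x²⟩ − ⟨x⟩².
On 0 ≤ x ≤ L (j ≠ l): ∫sin²(jπx/L) dx = L/2, ∫sin(jπx/L)·sin(lπx/L) dx = 0; diagonal moments ∫x·sin²(jπx/L) dx = L²/4, ∫x²·sin²(jπx/L) dx = L³·(1/6 − 1/(4j²π²)); cross terms ∫x·sin(jπx/L)·sin(lπx/L) dx = 0 for j + l even and −4jlL²/(π²(j² − l²)²) for j + l odd, ∫x²·sin(jπx/L)·sin(lπx/L) dx = (−1)^(j+l)·4jlL³/(π²(j² − l²)²); higher powers the same way via product-to-sum and parts.
Normalization: ∫|ψ|² dx = 2.7416.
⟨x⟩ = 2.9250 and ⟨x²⟩ = 8.9357.
(Δx)² = 8.9357 − (2.9250)² = 0.38010.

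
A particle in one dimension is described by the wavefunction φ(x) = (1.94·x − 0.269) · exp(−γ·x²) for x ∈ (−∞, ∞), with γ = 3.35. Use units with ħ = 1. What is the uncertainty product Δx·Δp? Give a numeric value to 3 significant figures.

Δx = √(⟨x²⟩−⟨x⟩²), Δp = √(⟨p²⟩−⟨p⟩²).
Expand each integrand as polynomial × e^(−2γx²) and use ∫x^(2j)·e^(−2γx²) dx = (2j−1)!!/(4γ)^j · √(π/(2γ)), odd powers → 0; here √(π/(2γ)) = 0.68476. Differentiate with the product rule, d/dx e^(−γx²) = −2γx·e^(−γx²).
Normalization: ∫|φ|² dx = 0.24188.
⟨x⟩ = -0.22051, ⟨x²⟩ = 0.19330 ⇒ Δx = 0.38037.
⟨p⟩ = 0.0000, ⟨p²⟩ = 8.6775 ⇒ Δp = 2.9458.
Δx·Δp = 1.1205.

1.12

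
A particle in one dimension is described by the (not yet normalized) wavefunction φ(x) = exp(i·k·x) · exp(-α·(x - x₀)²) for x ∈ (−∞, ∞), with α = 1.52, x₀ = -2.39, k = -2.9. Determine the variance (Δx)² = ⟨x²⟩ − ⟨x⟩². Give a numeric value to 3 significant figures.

0.164

Compute ⟨x⟩ and ⟨x²⟩ separately, then (Δx)² = ⟨x²⟩ − ⟨x⟩².
Gaussian moments (u = x − x₀): ∫u^(2j)·e^(−2αu²) du = (2j−1)!!/(4α)^j · √(π/(2α)), odd powers integrate to 0; here √(π/(2α)) = 1.0166.
Normalization: ∫|φ|² dx = 1.0166.
⟨x⟩ = -2.3900 and ⟨x²⟩ = 5.8766.
(Δx)² = 5.8766 − (-2.3900)² = 0.16447.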